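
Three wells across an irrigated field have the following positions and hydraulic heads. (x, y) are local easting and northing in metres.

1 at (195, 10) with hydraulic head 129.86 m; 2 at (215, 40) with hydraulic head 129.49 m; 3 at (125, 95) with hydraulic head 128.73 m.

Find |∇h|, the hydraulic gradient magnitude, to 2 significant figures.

0.013

Differences from 1: to 2 (Δx, Δy, Δh) = (20, 30, -0.37); to 3 = (-70, 85, -1.13).
Determinant of the coordinate differences = 20·85 − (-70)·30 = 3800.
∂h/∂x = [(-0.37)·85 − (-1.13)·30] / 3800 = +0.0006447
∂h/∂y = [20·(-1.13) − (-70)·(-0.37)] / 3800 = -0.01276
|∇h| = √(0.0006447² + -0.01276²) = 0.01278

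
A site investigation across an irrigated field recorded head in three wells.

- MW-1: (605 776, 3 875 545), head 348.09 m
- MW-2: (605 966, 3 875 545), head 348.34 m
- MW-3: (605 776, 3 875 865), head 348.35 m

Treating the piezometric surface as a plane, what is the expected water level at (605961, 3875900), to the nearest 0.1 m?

∂h/∂x = (348.34 − 348.09) / (605966 − 605776) = +0.001316
∂h/∂y = (348.35 − 348.09) / (3875865 − 3875545) = +0.0008125
h(605961, 3875900) = 348.09 + (+0.001316)·(185) + (+0.0008125)·(355) = 348.09 +0.243 +0.288 = 348.622 m.

348.6 m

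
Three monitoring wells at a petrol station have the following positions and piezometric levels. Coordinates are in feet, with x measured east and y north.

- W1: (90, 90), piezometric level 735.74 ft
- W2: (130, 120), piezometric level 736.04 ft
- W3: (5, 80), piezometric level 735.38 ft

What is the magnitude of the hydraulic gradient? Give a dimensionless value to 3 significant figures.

With h = a·x + b·y + c and W1 as origin, the differences give:
  40·a + 30·b = +0.30
  (-85)·a + (-10)·b = -0.36
Eliminate b (×(-10) and ×30, subtract): 2150·a = 7.800 → a = ∂h/∂x = +0.003628
Back-substitute: b = ∂h/∂y = +0.005163.
|∇h| = √(0.003628² + 0.005163²) = 0.00631

0.00631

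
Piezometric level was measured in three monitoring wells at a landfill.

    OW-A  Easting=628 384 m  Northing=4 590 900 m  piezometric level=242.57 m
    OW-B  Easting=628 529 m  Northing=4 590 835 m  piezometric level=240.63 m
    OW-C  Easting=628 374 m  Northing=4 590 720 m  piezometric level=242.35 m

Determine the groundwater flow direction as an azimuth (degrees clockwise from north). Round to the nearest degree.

099°

Taking OW-A as reference: OW-B−OW-A = (145, -65, -1.94); OW-C−OW-A = (-10, -180, -0.22).
Determinant of the coordinate differences = 145·(-180) − (-10)·(-65) = -26750.
∂h/∂x = [(-1.94)·(-180) − (-0.22)·(-65)] / -26750 = -0.01252
∂h/∂y = [145·(-0.22) − (-10)·(-1.94)] / -26750 = +0.001918
Flow direction (−∇h) has components (+0.01252 E, -0.001918 N).
Azimuth = atan2(E, N) = atan2(+0.01252, -0.001918) = 98.7° ≈ 099°.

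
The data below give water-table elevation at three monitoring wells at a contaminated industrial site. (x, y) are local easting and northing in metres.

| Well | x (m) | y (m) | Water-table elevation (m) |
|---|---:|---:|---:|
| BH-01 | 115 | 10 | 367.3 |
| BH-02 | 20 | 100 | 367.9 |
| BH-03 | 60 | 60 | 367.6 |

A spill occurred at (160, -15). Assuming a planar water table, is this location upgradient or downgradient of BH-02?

Taking BH-01 as reference: BH-02−BH-01 = (-95, 90, +0.6); BH-03−BH-01 = (-55, 50, +0.3).
Solve a·Δx + b·Δy = Δh: det = (-95)·50 − (-55)·90 = 200.
∂h/∂x = [(+0.6)·50 − (+0.3)·90] / 200 = +0.01500
∂h/∂y = [(-95)·(+0.3) − (-55)·(+0.6)] / 200 = +0.02250
Head at (160, -15) = 367.3 + (+0.01500)·(45) + (+0.02250)·(-25) = 367.41 m.
That is lower than the 367.9 m at BH-02, so the point is downgradient.

downgradient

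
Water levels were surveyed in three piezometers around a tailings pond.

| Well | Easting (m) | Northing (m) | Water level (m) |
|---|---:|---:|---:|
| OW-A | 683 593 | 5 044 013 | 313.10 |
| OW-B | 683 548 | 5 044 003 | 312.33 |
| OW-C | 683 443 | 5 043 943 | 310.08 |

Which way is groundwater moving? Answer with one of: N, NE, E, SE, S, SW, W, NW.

SW

With h = a·x + b·y + c and OW-A as origin, the differences give:
  (-45)·a + (-10)·b = -0.77
  (-150)·a + (-70)·b = -3.02
Eliminate b (×(-70) and ×(-10), subtract): 1650·a = 23.700 → a = ∂h/∂x = +0.01436
Back-substitute: b = ∂h/∂y = +0.01236.
Flow = −∇h = (-0.01436 east, -0.01236 north), which points southwest.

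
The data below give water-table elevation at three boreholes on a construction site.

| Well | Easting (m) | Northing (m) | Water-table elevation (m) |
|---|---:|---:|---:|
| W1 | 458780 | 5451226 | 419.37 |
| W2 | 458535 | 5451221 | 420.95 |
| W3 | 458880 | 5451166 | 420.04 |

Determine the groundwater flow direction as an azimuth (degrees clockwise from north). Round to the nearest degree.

016°

Differences from W1: to W2 (Δx, Δy, Δh) = (-245, -5, +1.58); to W3 = (100, -60, +0.67).
Determinant of the coordinate differences = (-245)·(-60) − 100·(-5) = 15200.
∂h/∂x = [(+1.58)·(-60) − (+0.67)·(-5)] / 15200 = -0.006016
∂h/∂y = [(-245)·(+0.67) − 100·(+1.58)] / 15200 = -0.02119
Flow direction (−∇h) has components (+0.006016 E, +0.02119 N).
Azimuth = atan2(E, N) = atan2(+0.006016, +0.02119) = 15.8° ≈ 016°.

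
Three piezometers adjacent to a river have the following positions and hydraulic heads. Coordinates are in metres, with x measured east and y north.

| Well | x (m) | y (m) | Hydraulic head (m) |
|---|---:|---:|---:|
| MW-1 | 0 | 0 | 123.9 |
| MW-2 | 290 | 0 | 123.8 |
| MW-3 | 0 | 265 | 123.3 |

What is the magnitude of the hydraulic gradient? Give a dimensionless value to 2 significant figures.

0.0023

∂h/∂x = (123.8 − 123.9) / (290 − 0) = -0.0003448
∂h/∂y = (123.3 − 123.9) / (265 − 0) = -0.002264
|∇h| = √(-0.0003448² + -0.002264²) = 0.00229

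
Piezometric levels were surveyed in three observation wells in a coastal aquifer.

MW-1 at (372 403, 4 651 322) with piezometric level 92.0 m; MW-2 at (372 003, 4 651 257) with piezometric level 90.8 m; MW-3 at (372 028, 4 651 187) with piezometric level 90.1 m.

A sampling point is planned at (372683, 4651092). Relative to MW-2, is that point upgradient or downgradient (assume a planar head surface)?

downgradient

Taking MW-1 as reference: MW-2−MW-1 = (-400, -65, -1.2); MW-3−MW-1 = (-375, -135, -1.9).
Determinant of the coordinate differences = (-400)·(-135) − (-375)·(-65) = 29625.
∂h/∂x = [(-1.2)·(-135) − (-1.9)·(-65)] / 29625 = +0.001300
∂h/∂y = [(-400)·(-1.9) − (-375)·(-1.2)] / 29625 = +0.01046
Head at (372683, 4651092) = 92.0 + (+0.001300)·(280) + (+0.01046)·(-230) = 89.96 m.
That is lower than the 90.8 m at MW-2, so the point is downgradient.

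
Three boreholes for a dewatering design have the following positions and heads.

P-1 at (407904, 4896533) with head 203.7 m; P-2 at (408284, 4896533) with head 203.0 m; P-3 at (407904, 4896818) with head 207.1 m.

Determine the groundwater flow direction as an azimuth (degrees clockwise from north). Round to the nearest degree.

∂h/∂x = (203.0 − 203.7) / (408284 − 407904) = -0.001842
∂h/∂y = (207.1 − 203.7) / (4896818 − 4896533) = +0.01193
Flow direction (−∇h) has components (+0.001842 E, -0.01193 N).
Azimuth = atan2(E, N) = atan2(+0.001842, -0.01193) = 171.2° ≈ 171°.

171°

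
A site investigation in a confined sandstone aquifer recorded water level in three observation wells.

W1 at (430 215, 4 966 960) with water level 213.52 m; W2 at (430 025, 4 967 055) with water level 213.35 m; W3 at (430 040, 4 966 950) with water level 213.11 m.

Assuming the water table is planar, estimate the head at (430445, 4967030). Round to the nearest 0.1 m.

214.2 m

With h = a·x + b·y + c and W1 as origin, the differences give:
  (-190)·a + 95·b = -0.17
  (-175)·a + (-10)·b = -0.41
Eliminate b (×(-10) and ×95, subtract): 18525·a = 40.650 → a = ∂h/∂x = +0.002194
Back-substitute: b = ∂h/∂y = +0.002599.
h(430445, 4967030) = 213.52 + (+0.002194)·(230) + (+0.002599)·(70) = 213.52 +0.505 +0.182 = 214.207 m.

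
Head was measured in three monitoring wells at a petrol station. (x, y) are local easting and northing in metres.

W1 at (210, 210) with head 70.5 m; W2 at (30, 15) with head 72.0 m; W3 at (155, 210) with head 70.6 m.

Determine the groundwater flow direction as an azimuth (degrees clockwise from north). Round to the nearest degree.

With h = a·x + b·y + c and W1 as origin, the differences give:
  (-180)·a + (-195)·b = +1.5
  (-55)·a + 0·b = +0.1
Eliminate b (×0 and ×(-195), subtract): -10725·a = 19.50 → a = ∂h/∂x = -0.001818
Back-substitute: b = ∂h/∂y = -0.006014.
Flow direction (−∇h) has components (+0.001818 E, +0.006014 N).
Azimuth = atan2(E, N) = atan2(+0.001818, +0.006014) = 16.8° ≈ 017°.

017°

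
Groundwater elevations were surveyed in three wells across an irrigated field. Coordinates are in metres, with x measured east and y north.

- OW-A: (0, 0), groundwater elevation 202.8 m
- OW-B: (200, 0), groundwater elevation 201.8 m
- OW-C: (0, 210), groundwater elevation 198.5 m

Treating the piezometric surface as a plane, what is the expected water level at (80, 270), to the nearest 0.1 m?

∂h/∂x = (201.8 − 202.8) / (200 − 0) = -0.005000
∂h/∂y = (198.5 − 202.8) / (210 − 0) = -0.02048
h(80, 270) = 202.8 + (-0.005000)·(80) + (-0.02048)·(270) = 202.8 -0.400 -5.529 = 196.871 m.

196.9 m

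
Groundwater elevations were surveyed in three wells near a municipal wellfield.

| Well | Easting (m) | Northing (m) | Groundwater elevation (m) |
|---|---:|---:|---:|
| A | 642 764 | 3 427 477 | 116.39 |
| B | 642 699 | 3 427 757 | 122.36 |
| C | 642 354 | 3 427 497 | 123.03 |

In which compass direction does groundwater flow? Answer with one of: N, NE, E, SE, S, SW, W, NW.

SE

With h = a·x + b·y + c and A as origin, the differences give:
  (-65)·a + 280·b = +5.97
  (-410)·a + 20·b = +6.64
Eliminate b (×20 and ×280, subtract): 113500·a = -1739.800 → a = ∂h/∂x = -0.01533
Back-substitute: b = ∂h/∂y = +0.01776.
Flow = −∇h = (+0.01533 east, -0.01776 north), which points southeast.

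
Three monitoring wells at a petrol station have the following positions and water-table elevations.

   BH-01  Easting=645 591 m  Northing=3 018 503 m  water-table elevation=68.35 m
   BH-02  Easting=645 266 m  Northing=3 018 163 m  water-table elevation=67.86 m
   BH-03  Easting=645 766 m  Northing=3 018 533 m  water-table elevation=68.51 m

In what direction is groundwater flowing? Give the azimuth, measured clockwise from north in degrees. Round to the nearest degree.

Three-point gradient (reference BH-01): Δ to BH-02 = (-325, -340, -0.49), Δ to BH-03 = (175, 30, +0.16).
∂h/∂x = +0.0007980, ∂h/∂y = +0.0006784 (det = 49750).
Flow direction (−∇h) has components (-0.0007980 E, -0.0006784 N).
Azimuth = atan2(E, N) = atan2(-0.0007980, -0.0006784) = 229.6° ≈ 230°.

230°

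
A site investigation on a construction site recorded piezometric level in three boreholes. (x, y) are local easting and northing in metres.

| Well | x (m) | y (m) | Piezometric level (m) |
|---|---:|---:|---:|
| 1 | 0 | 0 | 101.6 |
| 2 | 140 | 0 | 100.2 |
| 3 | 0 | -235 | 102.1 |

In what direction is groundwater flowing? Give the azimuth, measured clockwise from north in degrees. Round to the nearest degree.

∂h/∂x = (100.2 − 101.6) / (140 − 0) = -0.010000
∂h/∂y = (102.1 − 101.6) / (-235 − 0) = -0.002128
Flow direction (−∇h) has components (+0.010000 E, +0.002128 N).
Azimuth = atan2(E, N) = atan2(+0.010000, +0.002128) = 78.0° ≈ 078°.

078°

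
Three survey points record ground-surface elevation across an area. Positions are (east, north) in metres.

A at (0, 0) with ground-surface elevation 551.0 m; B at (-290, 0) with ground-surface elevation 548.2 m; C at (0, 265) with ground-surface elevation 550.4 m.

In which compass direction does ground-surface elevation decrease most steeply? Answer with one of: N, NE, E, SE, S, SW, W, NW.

W

∂z/∂x = (548.2 − 551.0) / (-290 − 0) = +0.009655
∂z/∂y = (550.4 − 551.0) / (265 − 0) = -0.002264
Steepest decrease is along −∇f = (-0.009655 E, +0.002264 N) → west.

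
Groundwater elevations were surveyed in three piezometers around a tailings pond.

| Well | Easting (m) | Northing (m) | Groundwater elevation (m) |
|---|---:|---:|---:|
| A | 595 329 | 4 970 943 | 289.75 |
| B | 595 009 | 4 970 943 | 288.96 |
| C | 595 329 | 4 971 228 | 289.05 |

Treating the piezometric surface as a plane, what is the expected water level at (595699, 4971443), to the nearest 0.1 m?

∂h/∂x = (288.96 − 289.75) / (595009 − 595329) = +0.002469
∂h/∂y = (289.05 − 289.75) / (4971228 − 4970943) = -0.002456
h(595699, 4971443) = 289.75 + (+0.002469)·(370) + (-0.002456)·(500) = 289.75 +0.913 -1.228 = 289.435 m.

289.4 m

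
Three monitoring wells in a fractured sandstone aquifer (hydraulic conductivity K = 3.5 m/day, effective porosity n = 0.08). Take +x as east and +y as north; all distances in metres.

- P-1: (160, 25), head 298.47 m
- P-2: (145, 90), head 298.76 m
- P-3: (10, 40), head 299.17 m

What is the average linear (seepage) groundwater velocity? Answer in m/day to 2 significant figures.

Differences from P-1: to P-2 (Δx, Δy, Δh) = (-15, 65, +0.29); to P-3 = (-150, 15, +0.70).
Solve a·Δx + b·Δy = Δh: det = (-15)·15 − (-150)·65 = 9525.
∂h/∂x = [(+0.29)·15 − (+0.70)·65] / 9525 = -0.004320
∂h/∂y = [(-15)·(+0.70) − (-150)·(+0.29)] / 9525 = +0.003465
|∇h| = √(-0.004320² + 0.003465²) = 0.005538
Seepage velocity v = K·i/n = 3.5 × 0.005538 / 0.08 = 0.2423 m/day.

0.24 m/day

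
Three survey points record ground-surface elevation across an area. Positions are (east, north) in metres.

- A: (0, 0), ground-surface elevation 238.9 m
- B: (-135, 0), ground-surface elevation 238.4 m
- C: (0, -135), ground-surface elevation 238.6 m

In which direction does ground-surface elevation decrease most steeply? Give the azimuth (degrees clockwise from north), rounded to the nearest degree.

239°

∂z/∂x = (238.4 − 238.9) / (-135 − 0) = +0.003704
∂z/∂y = (238.6 − 238.9) / (-135 − 0) = +0.002222
Steepest decrease is along −∇f: components (-0.003704 E, -0.002222 N).
Azimuth = atan2(-0.003704, -0.002222) = 239.0° ≈ 239°.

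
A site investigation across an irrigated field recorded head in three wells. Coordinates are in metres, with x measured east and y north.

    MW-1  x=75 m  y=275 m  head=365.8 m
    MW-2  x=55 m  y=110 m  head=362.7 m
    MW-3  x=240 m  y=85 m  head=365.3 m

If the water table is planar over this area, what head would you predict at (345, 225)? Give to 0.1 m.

369.4 m

Taking MW-1 as reference: MW-2−MW-1 = (-20, -165, -3.1); MW-3−MW-1 = (165, -190, -0.5).
Determinant of the coordinate differences = (-20)·(-190) − 165·(-165) = 31025.
∂h/∂x = [(-3.1)·(-190) − (-0.5)·(-165)] / 31025 = +0.01633
∂h/∂y = [(-20)·(-0.5) − 165·(-3.1)] / 31025 = +0.01681
h(345, 225) = 365.8 + (+0.01633)·(270) + (+0.01681)·(-50) = 365.8 +4.408 -0.840 = 369.367 m.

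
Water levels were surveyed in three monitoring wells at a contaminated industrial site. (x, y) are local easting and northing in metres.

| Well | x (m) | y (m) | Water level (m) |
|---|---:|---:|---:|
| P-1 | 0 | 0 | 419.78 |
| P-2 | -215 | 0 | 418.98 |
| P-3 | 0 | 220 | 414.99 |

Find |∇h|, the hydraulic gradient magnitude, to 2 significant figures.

0.022

∂h/∂x = (418.98 − 419.78) / (-215 − 0) = +0.003721
∂h/∂y = (414.99 − 419.78) / (220 − 0) = -0.02177
|∇h| = √(0.003721² + -0.02177²) = 0.02209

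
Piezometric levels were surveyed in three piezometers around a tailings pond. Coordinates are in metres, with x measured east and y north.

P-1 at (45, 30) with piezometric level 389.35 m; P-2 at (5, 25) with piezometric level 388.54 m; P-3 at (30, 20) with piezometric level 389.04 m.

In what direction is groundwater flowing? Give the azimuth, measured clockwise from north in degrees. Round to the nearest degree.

268°

Taking P-1 as reference: P-2−P-1 = (-40, -5, -0.81); P-3−P-1 = (-15, -10, -0.31).
Solve a·Δx + b·Δy = Δh: det = (-40)·(-10) − (-15)·(-5) = 325.
∂h/∂x = [(-0.81)·(-10) − (-0.31)·(-5)] / 325 = +0.02015
∂h/∂y = [(-40)·(-0.31) − (-15)·(-0.81)] / 325 = +0.0007692
Flow direction (−∇h) has components (-0.02015 E, -0.0007692 N).
Azimuth = atan2(E, N) = atan2(-0.02015, -0.0007692) = 267.8° ≈ 268°.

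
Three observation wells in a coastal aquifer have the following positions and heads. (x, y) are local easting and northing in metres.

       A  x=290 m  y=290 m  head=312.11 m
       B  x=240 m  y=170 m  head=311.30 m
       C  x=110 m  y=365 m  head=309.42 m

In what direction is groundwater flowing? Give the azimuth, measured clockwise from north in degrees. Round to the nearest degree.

Differences from A: to B (Δx, Δy, Δh) = (-50, -120, -0.81); to C = (-180, 75, -2.69).
Solve a·Δx + b·Δy = Δh: det = (-50)·75 − (-180)·(-120) = -25350.
∂h/∂x = [(-0.81)·75 − (-2.69)·(-120)] / -25350 = +0.01513
∂h/∂y = [(-50)·(-2.69) − (-180)·(-0.81)] / -25350 = +0.0004458
Flow direction (−∇h) has components (-0.01513 E, -0.0004458 N).
Azimuth = atan2(E, N) = atan2(-0.01513, -0.0004458) = 268.3° ≈ 268°.

268°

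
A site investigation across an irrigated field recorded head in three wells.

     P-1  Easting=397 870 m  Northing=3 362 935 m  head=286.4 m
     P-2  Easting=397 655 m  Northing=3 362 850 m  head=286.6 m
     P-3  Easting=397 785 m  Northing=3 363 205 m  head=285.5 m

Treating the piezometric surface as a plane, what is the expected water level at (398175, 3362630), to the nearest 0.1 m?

With h = a·x + b·y + c and P-1 as origin, the differences give:
  (-215)·a + (-85)·b = +0.2
  (-85)·a + 270·b = -0.9
Eliminate b (×270 and ×(-85), subtract): -65275·a = -22.50 → a = ∂h/∂x = +0.0003447
Back-substitute: b = ∂h/∂y = -0.003225.
h(398175, 3362630) = 286.4 + (+0.0003447)·(305) + (-0.003225)·(-305) = 286.4 +0.105 +0.984 = 287.489 m.

287.5 m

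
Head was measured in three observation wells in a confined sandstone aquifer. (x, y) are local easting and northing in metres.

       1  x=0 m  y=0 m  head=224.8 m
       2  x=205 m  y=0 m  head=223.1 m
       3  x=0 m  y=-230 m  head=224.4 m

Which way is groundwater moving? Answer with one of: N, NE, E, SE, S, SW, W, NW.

∂h/∂x = (223.1 − 224.8) / (205 − 0) = -0.008293
∂h/∂y = (224.4 − 224.8) / (-230 − 0) = +0.001739
Flow = −∇h = (+0.008293 east, -0.001739 north), which points east.

E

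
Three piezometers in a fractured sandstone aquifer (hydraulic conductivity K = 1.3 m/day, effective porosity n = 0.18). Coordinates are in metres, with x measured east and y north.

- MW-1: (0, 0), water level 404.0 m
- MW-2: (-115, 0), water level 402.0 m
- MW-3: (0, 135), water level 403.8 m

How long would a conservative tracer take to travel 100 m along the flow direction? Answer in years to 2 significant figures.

2.2 years

∂h/∂x = (402.0 − 404.0) / (-115 − 0) = +0.01739
∂h/∂y = (403.8 − 404.0) / (135 − 0) = -0.001481
|∇h| = √(0.01739² + -0.001481²) = 0.01745
Seepage velocity v = K·i/n = 1.3 × 0.01745 / 0.18 = 0.126 m/day.
t = 100 / 0.126 = 793.7 days = 2.17 years.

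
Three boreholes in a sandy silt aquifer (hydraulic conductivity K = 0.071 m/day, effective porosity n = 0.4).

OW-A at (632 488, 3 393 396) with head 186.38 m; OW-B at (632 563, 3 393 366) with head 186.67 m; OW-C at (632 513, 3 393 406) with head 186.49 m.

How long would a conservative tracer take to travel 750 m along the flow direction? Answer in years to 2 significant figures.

With h = a·x + b·y + c and OW-A as origin, the differences give:
  75·a + (-30)·b = +0.29
  25·a + 10·b = +0.11
Eliminate b (×10 and ×(-30), subtract): 1500·a = 6.200 → a = ∂h/∂x = +0.004133
Back-substitute: b = ∂h/∂y = +0.0006667.
|∇h| = √(0.004133² + 0.0006667²) = 0.004186
Seepage velocity v = K·i/n = 0.071 × 0.004186 / 0.4 = 0.000743 m/day.
t = 750 / 0.000743 = 1.009e+06 days = 2.76e+03 years.

2800 years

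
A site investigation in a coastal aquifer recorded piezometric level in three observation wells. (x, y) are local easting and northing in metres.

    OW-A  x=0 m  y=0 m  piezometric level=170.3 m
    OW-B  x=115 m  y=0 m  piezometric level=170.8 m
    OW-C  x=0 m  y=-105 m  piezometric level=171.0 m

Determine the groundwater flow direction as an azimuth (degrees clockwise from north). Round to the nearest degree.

∂h/∂x = (170.8 − 170.3) / (115 − 0) = +0.004348
∂h/∂y = (171.0 − 170.3) / (-105 − 0) = -0.006667
Flow direction (−∇h) has components (-0.004348 E, +0.006667 N).
Azimuth = atan2(E, N) = atan2(-0.004348, +0.006667) = 326.9° ≈ 327°.

327°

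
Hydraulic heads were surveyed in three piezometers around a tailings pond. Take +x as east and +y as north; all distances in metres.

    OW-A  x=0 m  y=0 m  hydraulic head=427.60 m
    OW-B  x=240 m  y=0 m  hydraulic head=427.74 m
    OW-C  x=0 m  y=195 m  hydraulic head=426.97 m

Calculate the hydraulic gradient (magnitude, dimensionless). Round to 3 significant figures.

0.00328

∂h/∂x = (427.74 − 427.60) / (240 − 0) = +0.0005833
∂h/∂y = (426.97 − 427.60) / (195 − 0) = -0.003231
|∇h| = √(0.0005833² + -0.003231²) = 0.003283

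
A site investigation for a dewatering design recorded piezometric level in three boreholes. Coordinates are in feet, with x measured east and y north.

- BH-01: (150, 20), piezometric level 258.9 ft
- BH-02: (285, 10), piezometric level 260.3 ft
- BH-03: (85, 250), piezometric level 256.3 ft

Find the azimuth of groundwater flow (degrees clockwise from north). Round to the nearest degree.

Three-point gradient (reference BH-01): Δ to BH-02 = (135, -10, +1.4), Δ to BH-03 = (-65, 230, -2.6).
∂h/∂x = +0.009737, ∂h/∂y = -0.008553 (det = 30400).
Flow direction (−∇h) has components (-0.009737 E, +0.008553 N).
Azimuth = atan2(E, N) = atan2(-0.009737, +0.008553) = 311.3° ≈ 311°.

311°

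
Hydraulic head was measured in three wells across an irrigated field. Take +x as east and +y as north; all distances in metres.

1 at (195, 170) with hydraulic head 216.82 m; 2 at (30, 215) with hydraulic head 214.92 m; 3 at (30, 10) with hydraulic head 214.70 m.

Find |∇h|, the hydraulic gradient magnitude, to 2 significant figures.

Three-point gradient (reference 1): Δ to 2 = (-165, 45, -1.90), Δ to 3 = (-165, -160, -2.12).
∂h/∂x = +0.01181, ∂h/∂y = +0.001073 (det = 33825).
|∇h| = √(0.01181² + 0.001073²) = 0.01186

0.012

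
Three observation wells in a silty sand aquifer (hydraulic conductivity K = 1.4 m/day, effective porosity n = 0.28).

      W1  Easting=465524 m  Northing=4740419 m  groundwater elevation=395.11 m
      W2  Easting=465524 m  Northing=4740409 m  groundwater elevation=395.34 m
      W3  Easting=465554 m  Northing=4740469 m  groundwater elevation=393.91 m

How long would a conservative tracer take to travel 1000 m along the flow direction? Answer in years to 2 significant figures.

Taking W1 as reference: W2−W1 = (0, -10, +0.23); W3−W1 = (30, 50, -1.20).
Solve a·Δx + b·Δy = Δh: det = 0·50 − 30·(-10) = 300.
∂h/∂x = [(+0.23)·50 − (-1.20)·(-10)] / 300 = -0.001667
∂h/∂y = [0·(-1.20) − 30·(+0.23)] / 300 = -0.02300
|∇h| = √(-0.001667² + -0.02300²) = 0.02306
Seepage velocity v = K·i/n = 1.4 × 0.02306 / 0.28 = 0.1153 m/day.
t = 1000 / 0.1153 = 8673 days = 23.7 years.

24 years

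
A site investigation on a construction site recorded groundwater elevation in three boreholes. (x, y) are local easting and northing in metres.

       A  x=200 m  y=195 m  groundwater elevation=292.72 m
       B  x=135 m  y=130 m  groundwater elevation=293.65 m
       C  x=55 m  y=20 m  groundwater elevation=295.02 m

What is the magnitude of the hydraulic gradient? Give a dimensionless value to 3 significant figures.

Taking A as reference: B−A = (-65, -65, +0.93); C−A = (-145, -175, +2.30).
Determinant of the coordinate differences = (-65)·(-175) − (-145)·(-65) = 1950.
∂h/∂x = [(+0.93)·(-175) − (+2.30)·(-65)] / 1950 = -0.006795
∂h/∂y = [(-65)·(+2.30) − (-145)·(+0.93)] / 1950 = -0.007513
|∇h| = √(-0.006795² + -0.007513²) = 0.01013

0.0101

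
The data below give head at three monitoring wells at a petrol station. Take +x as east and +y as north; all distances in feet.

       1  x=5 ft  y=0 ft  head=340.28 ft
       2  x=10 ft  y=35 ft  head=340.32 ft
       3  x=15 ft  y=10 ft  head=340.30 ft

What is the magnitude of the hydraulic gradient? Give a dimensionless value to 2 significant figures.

0.0014

Differences from 1: to 2 (Δx, Δy, Δh) = (5, 35, +0.04); to 3 = (10, 10, +0.02).
Determinant of the coordinate differences = 5·10 − 10·35 = -300.
∂h/∂x = [(+0.04)·10 − (+0.02)·35] / -300 = +0.001000
∂h/∂y = [5·(+0.02) − 10·(+0.04)] / -300 = +0.001000
|∇h| = √(0.001000² + 0.001000²) = 0.001414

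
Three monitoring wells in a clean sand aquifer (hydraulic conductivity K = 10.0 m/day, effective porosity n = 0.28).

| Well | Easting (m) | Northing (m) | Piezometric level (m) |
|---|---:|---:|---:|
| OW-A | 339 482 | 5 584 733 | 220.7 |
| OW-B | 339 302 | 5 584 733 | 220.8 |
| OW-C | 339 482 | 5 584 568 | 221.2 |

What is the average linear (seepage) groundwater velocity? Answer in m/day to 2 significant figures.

∂h/∂x = (220.8 − 220.7) / (339302 − 339482) = -0.0005556
∂h/∂y = (221.2 − 220.7) / (5584568 − 5584733) = -0.003030
|∇h| = √(-0.0005556² + -0.003030²) = 0.003081
Seepage velocity v = K·i/n = 10.0 × 0.003081 / 0.28 = 0.11 m/day.

0.11 m/day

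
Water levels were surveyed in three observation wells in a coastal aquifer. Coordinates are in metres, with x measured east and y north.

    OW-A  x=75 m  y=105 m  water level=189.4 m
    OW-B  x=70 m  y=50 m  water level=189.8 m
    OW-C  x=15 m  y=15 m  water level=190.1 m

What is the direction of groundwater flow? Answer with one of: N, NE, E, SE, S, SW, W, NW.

N

Taking OW-A as reference: OW-B−OW-A = (-5, -55, +0.4); OW-C−OW-A = (-60, -90, +0.7).
Solve a·Δx + b·Δy = Δh: det = (-5)·(-90) − (-60)·(-55) = -2850.
∂h/∂x = [(+0.4)·(-90) − (+0.7)·(-55)] / -2850 = -0.0008772
∂h/∂y = [(-5)·(+0.7) − (-60)·(+0.4)] / -2850 = -0.007193
Flow = −∇h = (+0.0008772 east, +0.007193 north), which points north.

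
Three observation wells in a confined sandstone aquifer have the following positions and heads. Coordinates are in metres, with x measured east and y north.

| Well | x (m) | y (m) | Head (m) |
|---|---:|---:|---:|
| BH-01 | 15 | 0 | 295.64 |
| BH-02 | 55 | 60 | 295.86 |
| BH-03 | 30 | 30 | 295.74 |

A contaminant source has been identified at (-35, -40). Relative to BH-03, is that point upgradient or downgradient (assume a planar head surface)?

downgradient

With h = a·x + b·y + c and BH-01 as origin, the differences give:
  40·a + 60·b = +0.22
  15·a + 30·b = +0.10
Eliminate b (×30 and ×60, subtract): 300·a = 0.600 → a = ∂h/∂x = +0.002000
Back-substitute: b = ∂h/∂y = +0.002333.
Head at (-35, -40) = 295.64 + (+0.002000)·(-50) + (+0.002333)·(-40) = 295.45 m.
That is lower than the 295.74 m at BH-03, so the point is downgradient.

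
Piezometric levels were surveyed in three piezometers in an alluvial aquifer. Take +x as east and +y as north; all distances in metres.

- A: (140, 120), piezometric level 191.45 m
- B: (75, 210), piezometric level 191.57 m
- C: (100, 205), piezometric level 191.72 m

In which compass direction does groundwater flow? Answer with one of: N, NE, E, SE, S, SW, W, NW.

Three-point gradient (reference A): Δ to B = (-65, 90, +0.12), Δ to C = (-40, 85, +0.27).
∂h/∂x = +0.007325, ∂h/∂y = +0.006623 (det = -1925).
Flow = −∇h = (-0.007325 east, -0.006623 north), which points southwest.

SW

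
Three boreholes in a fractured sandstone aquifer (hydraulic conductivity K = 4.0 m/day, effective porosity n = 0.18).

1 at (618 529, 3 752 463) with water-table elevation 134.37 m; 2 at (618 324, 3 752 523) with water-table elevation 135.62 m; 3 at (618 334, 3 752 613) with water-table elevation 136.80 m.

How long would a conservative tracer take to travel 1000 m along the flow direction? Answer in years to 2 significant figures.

9.1 years

Taking 1 as reference: 2−1 = (-205, 60, +1.25); 3−1 = (-195, 150, +2.43).
Determinant of the coordinate differences = (-205)·150 − (-195)·60 = -19050.
∂h/∂x = [(+1.25)·150 − (+2.43)·60] / -19050 = -0.002189
∂h/∂y = [(-205)·(+2.43) − (-195)·(+1.25)] / -19050 = +0.01335
|∇h| = √(-0.002189² + 0.01335²) = 0.01353
Seepage velocity v = K·i/n = 4.0 × 0.01353 / 0.18 = 0.3007 m/day.
t = 1000 / 0.3007 = 3326 days = 9.11 years.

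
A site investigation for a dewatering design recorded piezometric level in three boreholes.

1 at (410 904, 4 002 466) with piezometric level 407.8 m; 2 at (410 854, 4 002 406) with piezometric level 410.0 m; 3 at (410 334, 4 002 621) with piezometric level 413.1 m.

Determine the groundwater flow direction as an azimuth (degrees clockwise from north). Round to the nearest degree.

Differences from 1: to 2 (Δx, Δy, Δh) = (-50, -60, +2.2); to 3 = (-570, 155, +5.3).
Determinant of the coordinate differences = (-50)·155 − (-570)·(-60) = -41950.
∂h/∂x = [(+2.2)·155 − (+5.3)·(-60)] / -41950 = -0.01571
∂h/∂y = [(-50)·(+5.3) − (-570)·(+2.2)] / -41950 = -0.02358
Flow direction (−∇h) has components (+0.01571 E, +0.02358 N).
Azimuth = atan2(E, N) = atan2(+0.01571, +0.02358) = 33.7° ≈ 034°.

034°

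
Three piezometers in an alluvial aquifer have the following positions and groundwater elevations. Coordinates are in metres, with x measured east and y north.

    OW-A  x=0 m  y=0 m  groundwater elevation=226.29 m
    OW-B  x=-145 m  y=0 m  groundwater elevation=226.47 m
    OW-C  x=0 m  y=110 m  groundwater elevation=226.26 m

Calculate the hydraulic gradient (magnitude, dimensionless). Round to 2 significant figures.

0.0013

∂h/∂x = (226.47 − 226.29) / (-145 − 0) = -0.001241
∂h/∂y = (226.26 − 226.29) / (110 − 0) = -0.0002727
|∇h| = √(-0.001241² + -0.0002727²) = 0.001271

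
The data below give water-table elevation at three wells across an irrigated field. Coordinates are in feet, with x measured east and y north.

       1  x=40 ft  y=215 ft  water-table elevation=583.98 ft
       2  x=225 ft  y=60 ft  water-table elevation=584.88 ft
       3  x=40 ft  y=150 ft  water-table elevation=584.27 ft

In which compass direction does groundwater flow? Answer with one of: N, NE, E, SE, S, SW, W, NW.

With h = a·x + b·y + c and 1 as origin, the differences give:
  185·a + (-155)·b = +0.90
  0·a + (-65)·b = +0.29
Eliminate b (×(-65) and ×(-155), subtract): -12025·a = -13.550 → a = ∂h/∂x = +0.001127
Back-substitute: b = ∂h/∂y = -0.004462.
Flow = −∇h = (-0.001127 east, +0.004462 north), which points north.

N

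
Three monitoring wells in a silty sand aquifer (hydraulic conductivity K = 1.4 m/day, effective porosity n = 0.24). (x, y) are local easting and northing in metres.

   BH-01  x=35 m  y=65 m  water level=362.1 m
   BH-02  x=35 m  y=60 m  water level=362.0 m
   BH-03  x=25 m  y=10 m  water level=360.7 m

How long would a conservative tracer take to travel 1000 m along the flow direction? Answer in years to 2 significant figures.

13 years

With h = a·x + b·y + c and BH-01 as origin, the differences give:
  0·a + (-5)·b = -0.1
  (-10)·a + (-55)·b = -1.4
Eliminate b (×(-55) and ×(-5), subtract): -50·a = -1.50 → a = ∂h/∂x = +0.03000
Back-substitute: b = ∂h/∂y = +0.02000.
|∇h| = √(0.03000² + 0.02000²) = 0.03606
Seepage velocity v = K·i/n = 1.4 × 0.03606 / 0.24 = 0.2104 m/day.
t = 1000 / 0.2104 = 4753 days = 13 years.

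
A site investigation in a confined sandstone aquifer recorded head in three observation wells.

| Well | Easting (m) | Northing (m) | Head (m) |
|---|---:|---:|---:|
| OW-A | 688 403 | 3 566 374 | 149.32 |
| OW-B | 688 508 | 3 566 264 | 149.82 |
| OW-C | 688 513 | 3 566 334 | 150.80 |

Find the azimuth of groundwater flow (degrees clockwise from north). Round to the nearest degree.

With h = a·x + b·y + c and OW-A as origin, the differences give:
  105·a + (-110)·b = +0.50
  110·a + (-40)·b = +1.48
Eliminate b (×(-40) and ×(-110), subtract): 7900·a = 142.800 → a = ∂h/∂x = +0.01808
Back-substitute: b = ∂h/∂y = +0.01271.
Flow direction (−∇h) has components (-0.01808 E, -0.01271 N).
Azimuth = atan2(E, N) = atan2(-0.01808, -0.01271) = 234.9° ≈ 235°.

235°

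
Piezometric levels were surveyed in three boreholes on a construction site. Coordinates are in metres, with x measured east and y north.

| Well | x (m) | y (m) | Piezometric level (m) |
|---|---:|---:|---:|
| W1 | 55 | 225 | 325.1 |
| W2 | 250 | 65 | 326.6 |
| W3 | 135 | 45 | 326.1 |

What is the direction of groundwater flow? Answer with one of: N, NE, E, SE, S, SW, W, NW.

Taking W1 as reference: W2−W1 = (195, -160, +1.5); W3−W1 = (80, -180, +1.0).
Solve a·Δx + b·Δy = Δh: det = 195·(-180) − 80·(-160) = -22300.
∂h/∂x = [(+1.5)·(-180) − (+1.0)·(-160)] / -22300 = +0.004933
∂h/∂y = [195·(+1.0) − 80·(+1.5)] / -22300 = -0.003363
Flow = −∇h = (-0.004933 east, +0.003363 north), which points northwest.

NW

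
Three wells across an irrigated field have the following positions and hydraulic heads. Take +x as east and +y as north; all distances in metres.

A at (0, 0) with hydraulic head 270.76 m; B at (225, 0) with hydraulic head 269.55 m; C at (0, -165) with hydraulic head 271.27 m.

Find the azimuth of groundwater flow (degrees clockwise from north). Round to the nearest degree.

∂h/∂x = (269.55 − 270.76) / (225 − 0) = -0.005378
∂h/∂y = (271.27 − 270.76) / (-165 − 0) = -0.003091
Flow direction (−∇h) has components (+0.005378 E, +0.003091 N).
Azimuth = atan2(E, N) = atan2(+0.005378, +0.003091) = 60.1° ≈ 060°.

060°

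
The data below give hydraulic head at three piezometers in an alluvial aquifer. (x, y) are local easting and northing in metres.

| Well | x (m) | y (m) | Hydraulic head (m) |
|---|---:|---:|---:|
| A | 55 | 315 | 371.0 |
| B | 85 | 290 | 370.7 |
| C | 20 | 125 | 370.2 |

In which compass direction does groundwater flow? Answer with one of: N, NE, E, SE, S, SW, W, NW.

SE

Differences from A: to B (Δx, Δy, Δh) = (30, -25, -0.3); to C = (-35, -190, -0.8).
Determinant of the coordinate differences = 30·(-190) − (-35)·(-25) = -6575.
∂h/∂x = [(-0.3)·(-190) − (-0.8)·(-25)] / -6575 = -0.005627
∂h/∂y = [30·(-0.8) − (-35)·(-0.3)] / -6575 = +0.005247
Flow = −∇h = (+0.005627 east, -0.005247 north), which points southeast.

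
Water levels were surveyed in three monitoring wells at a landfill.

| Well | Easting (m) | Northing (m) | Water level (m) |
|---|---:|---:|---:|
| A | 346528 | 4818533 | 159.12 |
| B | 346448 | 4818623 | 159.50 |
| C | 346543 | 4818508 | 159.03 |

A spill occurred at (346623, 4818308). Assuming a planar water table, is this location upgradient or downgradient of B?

Differences from A: to B (Δx, Δy, Δh) = (-80, 90, +0.38); to C = (15, -25, -0.09).
Determinant of the coordinate differences = (-80)·(-25) − 15·90 = 650.
∂h/∂x = [(+0.38)·(-25) − (-0.09)·90] / 650 = -0.002154
∂h/∂y = [(-80)·(-0.09) − 15·(+0.38)] / 650 = +0.002308
Head at (346623, 4818308) = 159.12 + (-0.002154)·(95) + (+0.002308)·(-225) = 158.40 m.
That is lower than the 159.50 m at B, so the point is downgradient.

downgradient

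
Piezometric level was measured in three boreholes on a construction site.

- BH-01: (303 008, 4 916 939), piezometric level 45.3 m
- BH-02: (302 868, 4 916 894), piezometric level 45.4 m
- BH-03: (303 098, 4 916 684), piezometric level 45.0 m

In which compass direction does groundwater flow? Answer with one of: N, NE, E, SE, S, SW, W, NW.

Taking BH-01 as reference: BH-02−BH-01 = (-140, -45, +0.1); BH-03−BH-01 = (90, -255, -0.3).
Solve a·Δx + b·Δy = Δh: det = (-140)·(-255) − 90·(-45) = 39750.
∂h/∂x = [(+0.1)·(-255) − (-0.3)·(-45)] / 39750 = -0.0009811
∂h/∂y = [(-140)·(-0.3) − 90·(+0.1)] / 39750 = +0.0008302
Flow = −∇h = (+0.0009811 east, -0.0008302 north), which points southeast.

SE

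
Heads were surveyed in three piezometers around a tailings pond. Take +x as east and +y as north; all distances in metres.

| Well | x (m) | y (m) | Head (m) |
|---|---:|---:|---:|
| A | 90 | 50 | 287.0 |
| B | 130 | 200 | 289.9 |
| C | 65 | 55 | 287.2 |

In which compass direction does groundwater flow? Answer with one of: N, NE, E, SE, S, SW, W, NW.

S

With h = a·x + b·y + c and A as origin, the differences give:
  40·a + 150·b = +2.9
  (-25)·a + 5·b = +0.2
Eliminate b (×5 and ×150, subtract): 3950·a = -15.50 → a = ∂h/∂x = -0.003924
Back-substitute: b = ∂h/∂y = +0.02038.
Flow = −∇h = (+0.003924 east, -0.02038 north), which points south.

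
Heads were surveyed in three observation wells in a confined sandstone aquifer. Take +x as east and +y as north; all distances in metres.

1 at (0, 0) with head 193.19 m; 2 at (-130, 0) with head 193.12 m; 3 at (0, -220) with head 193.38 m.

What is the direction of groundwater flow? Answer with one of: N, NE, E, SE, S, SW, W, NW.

∂h/∂x = (193.12 − 193.19) / (-130 − 0) = +0.0005385
∂h/∂y = (193.38 − 193.19) / (-220 − 0) = -0.0008636
Flow = −∇h = (-0.0005385 east, +0.0008636 north), which points northwest.

NW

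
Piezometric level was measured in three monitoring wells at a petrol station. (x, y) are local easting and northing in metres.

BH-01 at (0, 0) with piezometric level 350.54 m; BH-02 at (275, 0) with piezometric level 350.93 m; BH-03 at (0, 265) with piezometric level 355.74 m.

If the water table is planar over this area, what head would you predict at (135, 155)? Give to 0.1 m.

353.8 m

∂h/∂x = (350.93 − 350.54) / (275 − 0) = +0.001418
∂h/∂y = (355.74 − 350.54) / (265 − 0) = +0.01962
h(135, 155) = 350.54 + (+0.001418)·(135) + (+0.01962)·(155) = 350.54 +0.191 +3.042 = 353.773 m.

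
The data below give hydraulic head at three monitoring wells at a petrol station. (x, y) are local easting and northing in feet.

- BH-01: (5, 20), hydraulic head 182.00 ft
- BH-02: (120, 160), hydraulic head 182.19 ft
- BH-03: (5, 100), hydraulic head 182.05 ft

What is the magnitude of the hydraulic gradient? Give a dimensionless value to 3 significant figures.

0.00109

Taking BH-01 as reference: BH-02−BH-01 = (115, 140, +0.19); BH-03−BH-01 = (0, 80, +0.05).
Solve a·Δx + b·Δy = Δh: det = 115·80 − 0·140 = 9200.
∂h/∂x = [(+0.19)·80 − (+0.05)·140] / 9200 = +0.0008913
∂h/∂y = [115·(+0.05) − 0·(+0.19)] / 9200 = +0.0006250
|∇h| = √(0.0008913² + 0.0006250²) = 0.001089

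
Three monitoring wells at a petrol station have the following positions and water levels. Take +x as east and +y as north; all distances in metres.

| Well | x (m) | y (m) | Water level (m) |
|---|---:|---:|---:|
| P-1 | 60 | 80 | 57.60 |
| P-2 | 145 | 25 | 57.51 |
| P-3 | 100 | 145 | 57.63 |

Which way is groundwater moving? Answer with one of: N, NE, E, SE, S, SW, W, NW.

SE

With h = a·x + b·y + c and P-1 as origin, the differences give:
  85·a + (-55)·b = -0.09
  40·a + 65·b = +0.03
Eliminate b (×65 and ×(-55), subtract): 7725·a = -4.200 → a = ∂h/∂x = -0.0005437
Back-substitute: b = ∂h/∂y = +0.0007961.
Flow = −∇h = (+0.0005437 east, -0.0007961 north), which points southeast.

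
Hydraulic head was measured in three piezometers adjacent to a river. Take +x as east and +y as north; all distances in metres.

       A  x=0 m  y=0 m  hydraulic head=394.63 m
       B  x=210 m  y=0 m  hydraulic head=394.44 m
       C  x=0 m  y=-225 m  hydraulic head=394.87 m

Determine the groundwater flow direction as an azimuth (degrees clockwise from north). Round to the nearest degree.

040°

∂h/∂x = (394.44 − 394.63) / (210 − 0) = -0.0009048
∂h/∂y = (394.87 − 394.63) / (-225 − 0) = -0.001067
Flow direction (−∇h) has components (+0.0009048 E, +0.001067 N).
Azimuth = atan2(E, N) = atan2(+0.0009048, +0.001067) = 40.3° ≈ 040°.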